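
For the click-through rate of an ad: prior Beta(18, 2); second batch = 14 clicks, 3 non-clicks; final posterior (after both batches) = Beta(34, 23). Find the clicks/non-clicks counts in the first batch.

Because Beta–binomial updating is additive in the counts, the combined data contributed (α_post−α_prior, β_post−β_prior) successes and failures.
Total across both batches: 34−18=16 clicks, 23−2=21 non-clicks.
Subtract the second batch: 16−14=2 clicks and 21−3=18 non-clicks.

2 clicks and 18 non-clicks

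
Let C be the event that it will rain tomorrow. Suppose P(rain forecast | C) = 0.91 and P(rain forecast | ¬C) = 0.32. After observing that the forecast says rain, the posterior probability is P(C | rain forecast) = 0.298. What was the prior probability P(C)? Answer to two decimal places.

P(C) = 0.13

Bayes' rule in odds form gives O(C|E) = O(C)·[P(E|C)/P(E|¬C)], hence O(C) = O(C|E)/LR.
Posterior odds = 0.298/(1−0.298) = 0.4245. LR = 0.91/0.32 = 2.8438.
Prior odds = 0.4245/2.8438 = 0.1493, so P(C) = 0.1493/(1+0.1493) ≈ 0.13.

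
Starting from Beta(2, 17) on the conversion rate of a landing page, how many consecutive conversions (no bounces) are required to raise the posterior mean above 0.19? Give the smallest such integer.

After k conversions and 0 bounces the posterior is Beta(2+k, 17), with mean (2+k)/(2+17+k).
Set (2+k)/(19+k) > 0.19 and solve: k > (0.19·19 − 2)/(1 − 0.19) = 1.988.
The smallest integer exceeding 1.988 is 2, and checking k=2: (4)/(21) = 0.1905 > 0.19.

k = 2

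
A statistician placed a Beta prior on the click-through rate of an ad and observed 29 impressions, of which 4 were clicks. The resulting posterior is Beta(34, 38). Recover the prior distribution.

A Beta(a, b) prior with s successes and f failures in binomial data gives a Beta(a+s, b+f) posterior.
Subtract the data counts: 34−4=30, 38−25=13.

Beta(30, 13)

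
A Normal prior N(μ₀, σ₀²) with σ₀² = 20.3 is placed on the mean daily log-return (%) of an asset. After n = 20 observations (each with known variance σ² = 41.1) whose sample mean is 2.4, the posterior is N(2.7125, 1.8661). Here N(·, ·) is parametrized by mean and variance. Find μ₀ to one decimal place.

With known observation variance, the Normal–Normal posterior has precision τ_n = τ₀ + n/σ² and mean μ_n = (τ₀μ₀ + (n/σ²)x̄)/τ_n.
Here τ₀ = 1/20.3 = 0.049261 and τ_data = 20/41.1 = 0.486618, so τ_n = 0.535879.
Rearranging for μ₀: μ₀ = (μ_n·τ_n − τ_data·x̄)/τ₀ = (2.7125·0.535879 − 0.486618·2.4) / 0.049261 = 0.285689/0.049261 ≈ 5.8.

μ₀ = 5.8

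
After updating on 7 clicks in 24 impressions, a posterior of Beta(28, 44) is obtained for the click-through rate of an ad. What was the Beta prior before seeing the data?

Beta(21, 27)

A Beta(α, β) prior with s successes and f failures in binomial data gives a Beta(α+s, β+f) posterior.
So α = 28 − 7 = 21 and β = 44 − 17 = 27.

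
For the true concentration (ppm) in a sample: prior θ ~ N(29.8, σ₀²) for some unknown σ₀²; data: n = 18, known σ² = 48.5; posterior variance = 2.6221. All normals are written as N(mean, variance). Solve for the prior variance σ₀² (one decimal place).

σ₀² = 97.7

For the Normal–Normal model with known σ², precisions add: τ_n = τ₀ + n/σ².
So 1/σ₀² = 1/2.6221 − 18/48.5 = 0.381374 − 0.371134 = 0.010240.
Hence σ₀² = 1/0.010240 ≈ 97.7.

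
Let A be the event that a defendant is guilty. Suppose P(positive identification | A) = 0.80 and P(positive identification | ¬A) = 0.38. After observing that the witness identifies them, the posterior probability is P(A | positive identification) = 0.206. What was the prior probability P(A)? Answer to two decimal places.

P(A) = 0.11

Bayes' rule in odds form gives O(A|E) = O(A)·[P(E|A)/P(E|¬A)], hence O(A) = O(A|E)/LR.
Posterior odds = 0.206/(1−0.206) = 0.2594. LR = 0.80/0.38 = 2.1053.
Prior odds = 0.2594/2.1053 = 0.1232, so P(A) = 0.1232/(1+0.1232) ≈ 0.11.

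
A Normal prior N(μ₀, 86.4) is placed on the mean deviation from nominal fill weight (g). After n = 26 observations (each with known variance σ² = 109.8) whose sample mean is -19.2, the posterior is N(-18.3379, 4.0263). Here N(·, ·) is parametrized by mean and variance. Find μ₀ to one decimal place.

With known observation variance, the Normal–Normal posterior has precision τ_n = τ₀ + n/σ² and mean μ_n = (τ₀μ₀ + (n/σ²)x̄)/τ_n.
Here τ₀ = 1/86.4 = 0.011574 and τ_data = 26/109.8 = 0.236794, so τ_n = 0.248368.
Rearranging for μ₀: μ₀ = (μ_n·τ_n − τ_data·x̄)/τ₀ = (-18.3379·0.248368 − 0.236794·-19.2) / 0.011574 = -0.008103/0.011574 ≈ -0.7.

μ₀ = -0.7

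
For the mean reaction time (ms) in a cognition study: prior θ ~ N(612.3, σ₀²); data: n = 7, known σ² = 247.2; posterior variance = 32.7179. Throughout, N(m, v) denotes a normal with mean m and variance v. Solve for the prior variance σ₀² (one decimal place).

Posterior precision equals prior precision plus data precision: 1/σ_n² = 1/σ₀² + n/σ².
So 1/σ₀² = 1/32.7179 − 7/247.2 = 0.030564 − 0.028317 = 0.002247.
Hence σ₀² = 1/0.002247 ≈ 445.0.

σ₀² = 445.0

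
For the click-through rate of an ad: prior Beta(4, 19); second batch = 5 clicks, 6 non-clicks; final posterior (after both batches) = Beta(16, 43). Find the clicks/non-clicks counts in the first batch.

7 clicks and 18 non-clicks

Sequential conjugate updates are equivalent to a single update on the pooled data, so total successes = posterior α − prior α and total failures = posterior β − prior β.
Total across both batches: 16−4=12 clicks, 43−19=24 non-clicks.
Subtract the second batch: 12−5=7 clicks and 24−6=18 non-clicks.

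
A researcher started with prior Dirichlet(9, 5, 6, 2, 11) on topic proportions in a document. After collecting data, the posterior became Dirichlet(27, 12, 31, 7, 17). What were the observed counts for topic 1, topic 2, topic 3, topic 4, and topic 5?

counts (18, 7, 25, 5, 6)

For a Dirichlet(α) prior with multinomial counts c, the posterior is Dirichlet(α + c) componentwise.
Counts are posterior − prior componentwise: 27−9=18, 12−5=7, 31−6=25, 7−2=5, 17−11=6.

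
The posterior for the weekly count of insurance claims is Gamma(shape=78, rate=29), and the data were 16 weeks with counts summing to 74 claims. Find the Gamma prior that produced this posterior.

Gamma(shape=4, rate=13)

Gamma–Poisson conjugacy: posterior shape = α + Σxᵢ, posterior rate = β + n.
So α = 78 − 74 = 4 and β = 29 − 16 = 13.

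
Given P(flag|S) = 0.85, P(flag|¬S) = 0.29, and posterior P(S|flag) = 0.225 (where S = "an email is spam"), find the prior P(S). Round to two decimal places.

P(S) = 0.09

In odds form, posterior odds = prior odds × likelihood ratio, so prior odds = posterior odds ÷ LR.
Posterior odds = 0.225/(1−0.225) = 0.2903. LR = 0.85/0.29 = 2.9310.
Prior odds = 0.2903/2.9310 = 0.0990, so P(S) = 0.0990/(1+0.0990) ≈ 0.09.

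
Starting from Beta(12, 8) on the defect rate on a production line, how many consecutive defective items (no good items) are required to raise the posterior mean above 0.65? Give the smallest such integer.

k = 3

After k defective items and 0 good items the posterior is Beta(12+k, 8), with mean (12+k)/(12+8+k).
Set (12+k)/(20+k) > 0.65 and solve: k > (0.65·20 − 12)/(1 − 0.65) = 2.857.
The smallest integer exceeding 2.857 is 3.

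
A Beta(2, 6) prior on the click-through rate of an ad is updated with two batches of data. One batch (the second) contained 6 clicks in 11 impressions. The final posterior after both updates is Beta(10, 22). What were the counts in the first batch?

Because Beta–binomial updating is additive in the counts, the combined data contributed (α_post−α_prior, β_post−β_prior) successes and failures.
Total across both batches: 10−2=8 clicks, 22−6=16 non-clicks.
Subtract the second batch: 8−6=2 clicks and 16−5=11 non-clicks.

2 clicks and 11 non-clicks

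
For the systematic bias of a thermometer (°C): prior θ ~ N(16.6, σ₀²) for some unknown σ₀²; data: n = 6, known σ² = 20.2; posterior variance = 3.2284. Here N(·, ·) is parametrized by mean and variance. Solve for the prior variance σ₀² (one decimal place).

Posterior precision equals prior precision plus data precision: 1/σ_n² = 1/σ₀² + n/σ².
So 1/σ₀² = 1/3.2284 − 6/20.2 = 0.309751 − 0.297030 = 0.012721.
Hence σ₀² = 1/0.012721 ≈ 78.6.

σ₀² = 78.6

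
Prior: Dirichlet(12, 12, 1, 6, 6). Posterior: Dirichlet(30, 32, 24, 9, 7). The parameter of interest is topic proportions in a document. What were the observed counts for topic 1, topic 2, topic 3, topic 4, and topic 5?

counts (18, 20, 23, 3, 1)

For a Dirichlet(α) prior with multinomial counts c, the posterior is Dirichlet(α + c) componentwise.
Counts are posterior − prior componentwise: 30−12=18, 32−12=20, 24−1=23, 9−6=3, 7−6=1.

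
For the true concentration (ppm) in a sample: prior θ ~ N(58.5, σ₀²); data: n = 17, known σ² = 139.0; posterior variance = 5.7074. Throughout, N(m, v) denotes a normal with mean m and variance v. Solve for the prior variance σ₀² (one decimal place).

σ₀² = 18.9

For the Normal–Normal model with known σ², precisions add: τ_n = τ₀ + n/σ².
So 1/σ₀² = 1/5.7074 − 17/139.0 = 0.175211 − 0.122302 = 0.052909.
Hence σ₀² = 1/0.052909 ≈ 18.9.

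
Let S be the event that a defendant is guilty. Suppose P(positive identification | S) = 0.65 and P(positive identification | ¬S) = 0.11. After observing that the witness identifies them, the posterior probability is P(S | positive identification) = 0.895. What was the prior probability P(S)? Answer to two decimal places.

P(S) = 0.59

Bayes' rule in odds form gives O(S|E) = O(S)·[P(E|S)/P(E|¬S)], hence O(S) = O(S|E)/LR.
Posterior odds = 0.895/(1−0.895) = 8.5238. LR = 0.65/0.11 = 5.9091.
Prior odds = 8.5238/5.9091 = 1.4425, so P(S) = 1.4425/(1+1.4425) ≈ 0.59.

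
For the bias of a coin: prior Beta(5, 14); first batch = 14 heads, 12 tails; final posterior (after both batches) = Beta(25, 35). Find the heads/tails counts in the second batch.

6 heads and 9 tails

Sequential conjugate updates are equivalent to a single update on the pooled data, so total successes = posterior α − prior α and total failures = posterior β − prior β.
Total across both batches: 25−5=20 heads, 35−14=21 tails.
Subtract the first batch: 20−14=6 heads and 21−12=9 tails.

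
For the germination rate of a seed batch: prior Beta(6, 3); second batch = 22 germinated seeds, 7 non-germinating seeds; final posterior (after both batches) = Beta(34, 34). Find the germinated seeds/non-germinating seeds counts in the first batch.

6 germinated seeds and 24 non-germinating seeds

Because Beta–binomial updating is additive in the counts, the combined data contributed (α_post−α_prior, β_post−β_prior) successes and failures.
Total across both batches: 34−6=28 germinated seeds, 34−3=31 non-germinating seeds.
Subtract the second batch: 28−22=6 germinated seeds and 31−7=24 non-germinating seeds.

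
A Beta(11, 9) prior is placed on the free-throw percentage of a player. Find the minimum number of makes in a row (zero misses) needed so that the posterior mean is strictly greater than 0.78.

k = 21

After k makes and 0 misses the posterior is Beta(11+k, 9), with mean (11+k)/(11+9+k).
Set (11+k)/(20+k) > 0.78 and solve: k > (0.78·20 − 11)/(1 − 0.78) = 20.909.
The smallest integer exceeding 20.909 is 21.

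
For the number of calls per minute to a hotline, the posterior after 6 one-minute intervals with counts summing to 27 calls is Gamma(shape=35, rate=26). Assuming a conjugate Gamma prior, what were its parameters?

Gamma(shape=8, rate=20)

A Gamma(α, β) prior (rate parametrization) on a Poisson rate with n observations summing to S gives posterior Gamma(α+S, β+n).
So α = 35 − 27 = 8 and β = 26 − 6 = 20.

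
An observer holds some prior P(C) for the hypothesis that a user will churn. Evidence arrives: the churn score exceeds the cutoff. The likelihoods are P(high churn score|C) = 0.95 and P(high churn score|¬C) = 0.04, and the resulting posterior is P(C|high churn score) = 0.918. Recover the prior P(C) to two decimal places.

P(C) = 0.32

Bayes' rule in odds form gives O(C|E) = O(C)·[P(E|C)/P(E|¬C)], hence O(C) = O(C|E)/LR.
Posterior odds = 0.918/(1−0.918) = 11.1951. LR = 0.95/0.04 = 23.7500.
Prior odds = 11.1951/23.7500 = 0.4714, so P(C) = 0.4714/(1+0.4714) ≈ 0.32.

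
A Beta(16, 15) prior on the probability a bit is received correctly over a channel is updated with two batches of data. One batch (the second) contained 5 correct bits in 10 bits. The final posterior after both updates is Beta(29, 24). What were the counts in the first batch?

8 correct bits and 4 errors

Because Beta–binomial updating is additive in the counts, the combined data contributed (α_post−α_prior, β_post−β_prior) successes and failures.
Total across both batches: 29−16=13 correct bits, 24−15=9 errors.
Subtract the second batch: 13−5=8 correct bits and 9−5=4 errors.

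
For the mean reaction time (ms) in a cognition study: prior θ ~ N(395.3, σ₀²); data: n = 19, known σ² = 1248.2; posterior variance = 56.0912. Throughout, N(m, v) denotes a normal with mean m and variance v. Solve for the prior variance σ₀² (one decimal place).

σ₀² = 383.7

For the Normal–Normal model with known σ², precisions add: τ_n = τ₀ + n/σ².
So 1/σ₀² = 1/56.0912 − 19/1248.2 = 0.017828 − 0.015222 = 0.002606.
Hence σ₀² = 1/0.002606 ≈ 383.7.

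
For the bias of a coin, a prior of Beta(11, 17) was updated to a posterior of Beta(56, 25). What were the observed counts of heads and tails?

45 heads and 8 tails

Beta is conjugate to the binomial likelihood: posterior = Beta(α+s, β+f).
Match parameters: s=56−11=45, f=25−17=8.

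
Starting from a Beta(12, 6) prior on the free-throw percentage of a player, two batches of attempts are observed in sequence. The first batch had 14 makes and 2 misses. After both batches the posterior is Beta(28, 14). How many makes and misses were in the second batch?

Sequential conjugate updates are equivalent to a single update on the pooled data, so total successes = posterior α − prior α and total failures = posterior β − prior β.
Total across both batches: 28−12=16 makes, 14−6=8 misses.
Subtract the first batch: 16−14=2 makes and 8−2=6 misses.

2 makes and 6 misses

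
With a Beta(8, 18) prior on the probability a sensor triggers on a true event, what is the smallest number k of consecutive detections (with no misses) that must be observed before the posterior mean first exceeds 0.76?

k = 50

After k detections and 0 misses the posterior is Beta(8+k, 18), with mean (8+k)/(8+18+k).
Set (8+k)/(26+k) > 0.76 and solve: k > (0.76·26 − 8)/(1 − 0.76) = 49.000.
The smallest integer exceeding 49.000 is 50, and checking k=50: (58)/(76) = 0.7632 > 0.76.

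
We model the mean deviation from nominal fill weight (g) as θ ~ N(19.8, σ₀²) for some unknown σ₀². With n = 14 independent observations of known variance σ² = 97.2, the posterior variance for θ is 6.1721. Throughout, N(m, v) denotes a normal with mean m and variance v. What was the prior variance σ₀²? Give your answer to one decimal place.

For the Normal–Normal model with known σ², precisions add: τ_n = τ₀ + n/σ².
So 1/σ₀² = 1/6.1721 − 14/97.2 = 0.162019 − 0.144033 = 0.017986.
Hence σ₀² = 1/0.017986 ≈ 55.6.

σ₀² = 55.6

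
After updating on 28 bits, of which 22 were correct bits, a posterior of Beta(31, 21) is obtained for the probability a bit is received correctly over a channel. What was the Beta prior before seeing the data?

Beta is conjugate to the binomial likelihood: posterior = Beta(α+s, β+f).
So α = 31 − 22 = 9 and β = 21 − 6 = 15.

Beta(9, 15)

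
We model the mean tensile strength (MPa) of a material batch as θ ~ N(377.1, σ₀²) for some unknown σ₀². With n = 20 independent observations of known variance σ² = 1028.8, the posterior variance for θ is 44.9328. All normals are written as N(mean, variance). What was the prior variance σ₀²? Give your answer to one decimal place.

For the Normal–Normal model with known σ², precisions add: τ_n = τ₀ + n/σ².
So 1/σ₀² = 1/44.9328 − 20/1028.8 = 0.022255 − 0.019440 = 0.002815.
Hence σ₀² = 1/0.002815 ≈ 355.2.

σ₀² = 355.2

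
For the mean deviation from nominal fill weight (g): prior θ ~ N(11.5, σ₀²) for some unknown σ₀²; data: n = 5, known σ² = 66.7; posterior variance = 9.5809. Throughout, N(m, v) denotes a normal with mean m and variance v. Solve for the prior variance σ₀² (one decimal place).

Posterior precision equals prior precision plus data precision: 1/σ_n² = 1/σ₀² + n/σ².
So 1/σ₀² = 1/9.5809 − 5/66.7 = 0.104374 − 0.074963 = 0.029411.
Hence σ₀² = 1/0.029411 ≈ 34.0.

σ₀² = 34.0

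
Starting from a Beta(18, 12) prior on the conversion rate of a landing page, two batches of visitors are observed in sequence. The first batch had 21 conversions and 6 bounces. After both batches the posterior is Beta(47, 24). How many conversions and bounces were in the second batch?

Sequential conjugate updates are equivalent to a single update on the pooled data, so total successes = posterior α − prior α and total failures = posterior β − prior β.
Total across both batches: 47−18=29 conversions, 24−12=12 bounces.
Subtract the first batch: 29−21=8 conversions and 12−6=6 bounces.

8 conversions and 6 bounces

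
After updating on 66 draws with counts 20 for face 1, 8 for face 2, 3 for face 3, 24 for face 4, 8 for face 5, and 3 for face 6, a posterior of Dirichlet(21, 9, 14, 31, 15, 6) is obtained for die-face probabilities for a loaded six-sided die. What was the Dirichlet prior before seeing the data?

For a Dirichlet(α) prior with multinomial counts c, the posterior is Dirichlet(α + c) componentwise.
Subtract each count from the matching posterior parameter: 21−20=1, 9−8=1, 14−3=11, 31−24=7, 15−8=7, 6−3=3.

Dirichlet(1, 1, 11, 7, 7, 3)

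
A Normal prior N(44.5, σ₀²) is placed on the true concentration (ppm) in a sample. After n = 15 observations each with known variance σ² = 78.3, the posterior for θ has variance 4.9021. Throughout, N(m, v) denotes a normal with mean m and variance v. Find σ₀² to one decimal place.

For the Normal–Normal model with known σ², precisions add: τ_n = τ₀ + n/σ².
So 1/σ₀² = 1/4.9021 − 15/78.3 = 0.203994 − 0.191571 = 0.012423.
Hence σ₀² = 1/0.012423 ≈ 80.5.

σ₀² = 80.5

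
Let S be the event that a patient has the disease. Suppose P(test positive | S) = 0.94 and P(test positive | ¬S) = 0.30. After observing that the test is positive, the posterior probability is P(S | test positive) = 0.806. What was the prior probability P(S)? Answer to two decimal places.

P(S) = 0.57

Bayes' rule in odds form gives O(S|E) = O(S)·[P(E|S)/P(E|¬S)], hence O(S) = O(S|E)/LR.
Posterior odds = 0.806/(1−0.806) = 4.1546. LR = 0.94/0.30 = 3.1333.
Prior odds = 4.1546/3.1333 = 1.3260, so P(S) = 1.3260/(1+1.3260) ≈ 0.57.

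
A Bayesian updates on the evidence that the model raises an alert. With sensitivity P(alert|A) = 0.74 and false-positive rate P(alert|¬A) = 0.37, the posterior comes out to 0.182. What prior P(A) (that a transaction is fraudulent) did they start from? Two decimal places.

Bayes' rule in odds form gives O(A|E) = O(A)·[P(E|A)/P(E|¬A)], hence O(A) = O(A|E)/LR.
Posterior odds = 0.182/(1−0.182) = 0.2225. LR = 0.74/0.37 = 2.0000.
Prior odds = 0.2225/2.0000 = 0.1113, so P(A) = 0.1113/(1+0.1113) ≈ 0.10.

P(A) = 0.10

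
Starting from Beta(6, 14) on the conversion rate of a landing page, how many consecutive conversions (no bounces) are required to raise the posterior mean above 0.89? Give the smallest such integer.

k = 108

After k conversions and 0 bounces the posterior is Beta(6+k, 14), with mean (6+k)/(6+14+k).
Set (6+k)/(20+k) > 0.89 and solve: k > (0.89·20 − 6)/(1 − 0.89) = 107.273.
The smallest integer exceeding 107.273 is 108, and checking k=108: (114)/(128) = 0.8906 > 0.89.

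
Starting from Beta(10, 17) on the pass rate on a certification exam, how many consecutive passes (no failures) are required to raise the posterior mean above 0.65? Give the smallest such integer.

After k passes and 0 failures the posterior is Beta(10+k, 17), with mean (10+k)/(10+17+k).
Set (10+k)/(27+k) > 0.65 and solve: k > (0.65·27 − 10)/(1 − 0.65) = 21.571.
The smallest integer exceeding 21.571 is 22.

k = 22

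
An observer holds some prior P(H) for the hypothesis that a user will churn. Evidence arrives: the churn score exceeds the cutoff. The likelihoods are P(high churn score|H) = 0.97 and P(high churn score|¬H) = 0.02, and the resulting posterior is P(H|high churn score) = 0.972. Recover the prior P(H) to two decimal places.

P(H) = 0.42

Bayes' rule in odds form gives O(H|E) = O(H)·[P(E|H)/P(E|¬H)], hence O(H) = O(H|E)/LR.
Posterior odds = 0.972/(1−0.972) = 34.7143. LR = 0.97/0.02 = 48.5000.
Prior odds = 34.7143/48.5000 = 0.7158, so P(H) = 0.7158/(1+0.7158) ≈ 0.42.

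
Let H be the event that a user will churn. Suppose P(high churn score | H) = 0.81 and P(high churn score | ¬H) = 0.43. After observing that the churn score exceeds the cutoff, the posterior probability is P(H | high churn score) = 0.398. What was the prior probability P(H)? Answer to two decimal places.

P(H) = 0.26

In odds form, posterior odds = prior odds × likelihood ratio, so prior odds = posterior odds ÷ LR.
Posterior odds = 0.398/(1−0.398) = 0.6611. LR = 0.81/0.43 = 1.8837.
Prior odds = 0.6611/1.8837 = 0.3510, so P(H) = 0.3510/(1+0.3510) ≈ 0.26.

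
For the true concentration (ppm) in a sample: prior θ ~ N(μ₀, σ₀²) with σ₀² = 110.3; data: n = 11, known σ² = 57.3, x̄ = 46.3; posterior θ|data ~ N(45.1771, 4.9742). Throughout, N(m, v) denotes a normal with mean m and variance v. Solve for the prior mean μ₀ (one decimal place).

μ₀ = 21.4

With known observation variance, the Normal–Normal posterior has precision τ_n = τ₀ + n/σ² and mean μ_n = (τ₀μ₀ + (n/σ²)x̄)/τ_n.
Here τ₀ = 1/110.3 = 0.009066 and τ_data = 11/57.3 = 0.191972, so τ_n = 0.201038.
Rearranging for μ₀: μ₀ = (μ_n·τ_n − τ_data·x̄)/τ₀ = (45.1771·0.201038 − 0.191972·46.3) / 0.009066 = 0.194010/0.009066 ≈ 21.4.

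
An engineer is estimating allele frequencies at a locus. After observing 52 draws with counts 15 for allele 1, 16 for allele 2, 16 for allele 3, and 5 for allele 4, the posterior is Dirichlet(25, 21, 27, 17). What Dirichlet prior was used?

Dirichlet(10, 5, 11, 12)

For a Dirichlet(α) prior with multinomial counts c, the posterior is Dirichlet(α + c) componentwise.
Subtract each count from the matching posterior parameter: 25−15=10, 21−16=5, 27−16=11, 17−5=12.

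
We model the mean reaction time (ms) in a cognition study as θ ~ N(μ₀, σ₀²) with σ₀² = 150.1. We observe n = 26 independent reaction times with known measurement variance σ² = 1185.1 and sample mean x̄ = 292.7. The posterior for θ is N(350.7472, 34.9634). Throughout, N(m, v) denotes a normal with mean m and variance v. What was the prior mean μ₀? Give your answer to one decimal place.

The posterior mean is a precision-weighted average: μ_n = (τ₀μ₀ + τ_data·x̄)/(τ₀+τ_data), with τ₀=1/σ₀² and τ_data=n/σ².
Here τ₀ = 1/150.1 = 0.006662 and τ_data = 26/1185.1 = 0.021939, so τ_n = 0.028601.
Rearranging for μ₀: μ₀ = (μ_n·τ_n − τ_data·x̄)/τ₀ = (350.7472·0.028601 − 0.021939·292.7) / 0.006662 = 3.610175/0.006662 ≈ 541.9.

μ₀ = 541.9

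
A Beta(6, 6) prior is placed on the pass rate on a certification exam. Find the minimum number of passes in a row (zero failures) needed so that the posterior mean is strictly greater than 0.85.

k = 29

After k passes and 0 failures the posterior is Beta(6+k, 6), with mean (6+k)/(6+6+k).
Set (6+k)/(12+k) > 0.85 and solve: k > (0.85·12 − 6)/(1 − 0.85) = 28.000.
The smallest integer exceeding 28.000 is 29.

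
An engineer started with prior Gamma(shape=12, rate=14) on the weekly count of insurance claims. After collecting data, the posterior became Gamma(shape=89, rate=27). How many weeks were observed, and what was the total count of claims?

n = 13 weeks with total 77 claims

A Gamma(α, β) prior (rate parametrization) on a Poisson rate with n observations summing to S gives posterior Gamma(α+S, β+n).
Matching: Σxᵢ = 89 − 12 = 77 and n = 27 − 14 = 13.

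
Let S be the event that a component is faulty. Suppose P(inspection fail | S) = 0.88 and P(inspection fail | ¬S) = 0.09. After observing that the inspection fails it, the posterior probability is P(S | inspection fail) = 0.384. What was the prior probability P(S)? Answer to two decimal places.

P(S) = 0.06

Bayes' rule in odds form gives O(S|E) = O(S)·[P(E|S)/P(E|¬S)], hence O(S) = O(S|E)/LR.
Posterior odds = 0.384/(1−0.384) = 0.6234. LR = 0.88/0.09 = 9.7778.
Prior odds = 0.6234/9.7778 = 0.0638, so P(S) = 0.0638/(1+0.0638) ≈ 0.06.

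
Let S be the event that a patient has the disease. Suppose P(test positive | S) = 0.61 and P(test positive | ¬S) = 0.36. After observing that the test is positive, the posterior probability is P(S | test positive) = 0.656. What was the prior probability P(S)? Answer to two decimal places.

Bayes' rule in odds form gives O(S|E) = O(S)·[P(E|S)/P(E|¬S)], hence O(S) = O(S|E)/LR.
Posterior odds = 0.656/(1−0.656) = 1.9070. LR = 0.61/0.36 = 1.6944.
Prior odds = 1.9070/1.6944 = 1.1255, so P(S) = 1.1255/(1+1.1255) ≈ 0.53.

P(S) = 0.53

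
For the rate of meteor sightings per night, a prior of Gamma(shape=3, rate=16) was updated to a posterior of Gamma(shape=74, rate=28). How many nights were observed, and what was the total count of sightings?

A Gamma(α, β) prior (rate parametrization) on a Poisson rate with n observations summing to S gives posterior Gamma(α+S, β+n).
Matching: Σxᵢ = 74 − 3 = 71 and n = 28 − 16 = 12.

n = 12 nights with total 71 sightings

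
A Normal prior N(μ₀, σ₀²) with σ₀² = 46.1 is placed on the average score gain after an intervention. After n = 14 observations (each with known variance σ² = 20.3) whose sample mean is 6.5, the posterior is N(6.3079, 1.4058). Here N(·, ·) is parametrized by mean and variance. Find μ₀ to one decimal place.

μ₀ = 0.2

The posterior mean is a precision-weighted average: μ_n = (τ₀μ₀ + τ_data·x̄)/(τ₀+τ_data), with τ₀=1/σ₀² and τ_data=n/σ².
Here τ₀ = 1/46.1 = 0.021692 and τ_data = 14/20.3 = 0.689655, so τ_n = 0.711347.
Rearranging for μ₀: μ₀ = (μ_n·τ_n − τ_data·x̄)/τ₀ = (6.3079·0.711347 − 0.689655·6.5) / 0.021692 = 0.004348/0.021692 ≈ 0.2.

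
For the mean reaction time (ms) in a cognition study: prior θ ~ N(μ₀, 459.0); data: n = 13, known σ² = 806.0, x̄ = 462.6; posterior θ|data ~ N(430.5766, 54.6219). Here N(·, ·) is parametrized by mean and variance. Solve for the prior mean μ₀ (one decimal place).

μ₀ = 193.5

The posterior mean is a precision-weighted average: μ_n = (τ₀μ₀ + τ_data·x̄)/(τ₀+τ_data), with τ₀=1/σ₀² and τ_data=n/σ².
Here τ₀ = 1/459.0 = 0.002179 and τ_data = 13/806.0 = 0.016129, so τ_n = 0.018308.
Rearranging for μ₀: μ₀ = (μ_n·τ_n − τ_data·x̄)/τ₀ = (430.5766·0.018308 − 0.016129·462.6) / 0.002179 = 0.421721/0.002179 ≈ 193.5.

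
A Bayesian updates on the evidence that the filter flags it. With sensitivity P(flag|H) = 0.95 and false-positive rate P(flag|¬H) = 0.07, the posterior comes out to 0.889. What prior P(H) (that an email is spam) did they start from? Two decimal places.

P(H) = 0.37

Bayes' rule in odds form gives O(H|E) = O(H)·[P(E|H)/P(E|¬H)], hence O(H) = O(H|E)/LR.
Posterior odds = 0.889/(1−0.889) = 8.0090. LR = 0.95/0.07 = 13.5714.
Prior odds = 8.0090/13.5714 = 0.5901, so P(H) = 0.5901/(1+0.5901) ≈ 0.37.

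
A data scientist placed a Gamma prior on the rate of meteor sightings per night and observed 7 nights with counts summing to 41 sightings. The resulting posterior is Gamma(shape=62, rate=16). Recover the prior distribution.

Gamma(shape=21, rate=9)

A Gamma(α, β) prior (rate parametrization) on a Poisson rate with n observations summing to S gives posterior Gamma(α+S, β+n).
So α = 62 − 41 = 21 and β = 16 − 7 = 9.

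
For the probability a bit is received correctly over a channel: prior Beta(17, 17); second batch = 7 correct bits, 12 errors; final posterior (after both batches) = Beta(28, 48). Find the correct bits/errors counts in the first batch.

Because Beta–binomial updating is additive in the counts, the combined data contributed (α_post−α_prior, β_post−β_prior) successes and failures.
Total across both batches: 28−17=11 correct bits, 48−17=31 errors.
Subtract the second batch: 11−7=4 correct bits and 31−12=19 errors.

4 correct bits and 19 errors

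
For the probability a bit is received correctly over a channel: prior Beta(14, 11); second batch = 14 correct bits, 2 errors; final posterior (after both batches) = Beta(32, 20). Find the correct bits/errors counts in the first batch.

4 correct bits and 7 errors

Sequential conjugate updates are equivalent to a single update on the pooled data, so total successes = posterior α − prior α and total failures = posterior β − prior β.
Total across both batches: 32−14=18 correct bits, 20−11=9 errors.
Subtract the second batch: 18−14=4 correct bits and 9−2=7 errors.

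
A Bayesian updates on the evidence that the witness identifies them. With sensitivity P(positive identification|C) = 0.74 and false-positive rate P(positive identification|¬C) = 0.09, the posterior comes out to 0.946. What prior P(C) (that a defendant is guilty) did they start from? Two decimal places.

In odds form, posterior odds = prior odds × likelihood ratio, so prior odds = posterior odds ÷ LR.
Posterior odds = 0.946/(1−0.946) = 17.5185. LR = 0.74/0.09 = 8.2222.
Prior odds = 17.5185/8.2222 = 2.1306, so P(C) = 2.1306/(1+2.1306) ≈ 0.68.

P(C) = 0.68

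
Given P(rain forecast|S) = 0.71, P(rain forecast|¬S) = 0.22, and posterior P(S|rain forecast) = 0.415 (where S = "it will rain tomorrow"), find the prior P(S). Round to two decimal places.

P(S) = 0.18

In odds form, posterior odds = prior odds × likelihood ratio, so prior odds = posterior odds ÷ LR.
Posterior odds = 0.415/(1−0.415) = 0.7094. LR = 0.71/0.22 = 3.2273.
Prior odds = 0.7094/3.2273 = 0.2198, so P(S) = 0.2198/(1+0.2198) ≈ 0.18.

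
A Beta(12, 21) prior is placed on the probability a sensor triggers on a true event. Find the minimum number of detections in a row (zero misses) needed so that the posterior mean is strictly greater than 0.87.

After k detections and 0 misses the posterior is Beta(12+k, 21), with mean (12+k)/(12+21+k).
Set (12+k)/(33+k) > 0.87 and solve: k > (0.87·33 − 12)/(1 − 0.87) = 128.538.
The smallest integer exceeding 128.538 is 129, and checking k=129: (141)/(162) = 0.8704 > 0.87.

k = 129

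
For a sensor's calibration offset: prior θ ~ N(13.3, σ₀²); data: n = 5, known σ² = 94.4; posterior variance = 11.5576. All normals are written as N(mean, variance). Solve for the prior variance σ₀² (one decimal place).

For the Normal–Normal model with known σ², precisions add: τ_n = τ₀ + n/σ².
So 1/σ₀² = 1/11.5576 − 5/94.4 = 0.086523 − 0.052966 = 0.033557.
Hence σ₀² = 1/0.033557 ≈ 29.8.

σ₀² = 29.8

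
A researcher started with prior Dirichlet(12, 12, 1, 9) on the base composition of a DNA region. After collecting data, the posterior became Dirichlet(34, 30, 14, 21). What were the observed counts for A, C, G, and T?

For a Dirichlet(α) prior with multinomial counts c, the posterior is Dirichlet(α + c) componentwise.
Counts are posterior − prior componentwise: 34−12=22, 30−12=18, 14−1=13, 21−9=12.

counts (22, 18, 13, 12)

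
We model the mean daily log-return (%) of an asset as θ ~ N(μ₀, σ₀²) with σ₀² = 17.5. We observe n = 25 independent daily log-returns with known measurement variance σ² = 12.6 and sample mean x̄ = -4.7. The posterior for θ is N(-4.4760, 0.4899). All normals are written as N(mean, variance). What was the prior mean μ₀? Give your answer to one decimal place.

μ₀ = 3.3

With known observation variance, the Normal–Normal posterior has precision τ_n = τ₀ + n/σ² and mean μ_n = (τ₀μ₀ + (n/σ²)x̄)/τ_n.
Here τ₀ = 1/17.5 = 0.057143 and τ_data = 25/12.6 = 1.984127, so τ_n = 2.041270.
Rearranging for μ₀: μ₀ = (μ_n·τ_n − τ_data·x̄)/τ₀ = (-4.4760·2.041270 − 1.984127·-4.7) / 0.057143 = 0.188672/0.057143 ≈ 3.3.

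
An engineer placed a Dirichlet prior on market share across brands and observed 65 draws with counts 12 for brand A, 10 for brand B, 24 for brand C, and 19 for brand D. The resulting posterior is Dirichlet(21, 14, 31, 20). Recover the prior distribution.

Dirichlet(9, 4, 7, 1)

For a Dirichlet(α) prior with multinomial counts c, the posterior is Dirichlet(α + c) componentwise.
Subtract each count from the matching posterior parameter: 21−12=9, 14−10=4, 31−24=7, 20−19=1.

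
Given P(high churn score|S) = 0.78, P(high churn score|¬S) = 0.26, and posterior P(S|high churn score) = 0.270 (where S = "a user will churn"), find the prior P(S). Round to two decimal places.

In odds form, posterior odds = prior odds × likelihood ratio, so prior odds = posterior odds ÷ LR.
Posterior odds = 0.270/(1−0.270) = 0.3699. LR = 0.78/0.26 = 3.0000.
Prior odds = 0.3699/3.0000 = 0.1233, so P(S) = 0.1233/(1+0.1233) ≈ 0.11.

P(S) = 0.11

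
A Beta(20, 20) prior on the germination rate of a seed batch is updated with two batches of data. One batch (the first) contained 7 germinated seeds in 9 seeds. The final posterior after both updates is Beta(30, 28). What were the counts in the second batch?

3 germinated seeds and 6 non-germinating seeds

Because Beta–binomial updating is additive in the counts, the combined data contributed (α_post−α_prior, β_post−β_prior) successes and failures.
Total across both batches: 30−20=10 germinated seeds, 28−20=8 non-germinating seeds.
Subtract the first batch: 10−7=3 germinated seeds and 8−2=6 non-germinating seeds.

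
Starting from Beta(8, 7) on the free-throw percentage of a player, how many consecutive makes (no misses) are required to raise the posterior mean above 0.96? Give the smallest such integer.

k = 161

After k makes and 0 misses the posterior is Beta(8+k, 7), with mean (8+k)/(8+7+k).
Set (8+k)/(15+k) > 0.96 and solve: k > (0.96·15 − 8)/(1 − 0.96) = 160.000.
The smallest integer exceeding 160.000 is 161.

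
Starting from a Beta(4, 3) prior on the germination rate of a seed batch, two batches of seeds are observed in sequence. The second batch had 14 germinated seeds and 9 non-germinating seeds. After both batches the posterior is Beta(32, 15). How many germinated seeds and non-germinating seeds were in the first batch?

Sequential conjugate updates are equivalent to a single update on the pooled data, so total successes = posterior α − prior α and total failures = posterior β − prior β.
Total across both batches: 32−4=28 germinated seeds, 15−3=12 non-germinating seeds.
Subtract the second batch: 28−14=14 germinated seeds and 12−9=3 non-germinating seeds.

14 germinated seeds and 3 non-germinating seeds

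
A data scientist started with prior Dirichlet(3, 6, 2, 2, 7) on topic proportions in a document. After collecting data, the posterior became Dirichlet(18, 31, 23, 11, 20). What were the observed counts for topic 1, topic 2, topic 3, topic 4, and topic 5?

counts (15, 25, 21, 9, 13)

For a Dirichlet(α) prior with multinomial counts c, the posterior is Dirichlet(α + c) componentwise.
Counts are posterior − prior componentwise: 18−3=15, 31−6=25, 23−2=21, 11−2=9, 20−7=13.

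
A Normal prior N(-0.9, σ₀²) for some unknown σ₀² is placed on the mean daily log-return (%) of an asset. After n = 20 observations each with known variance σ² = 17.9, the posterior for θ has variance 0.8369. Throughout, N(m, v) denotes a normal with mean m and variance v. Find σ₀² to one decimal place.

For the Normal–Normal model with known σ², precisions add: τ_n = τ₀ + n/σ².
So 1/σ₀² = 1/0.8369 − 20/17.9 = 1.194886 − 1.117318 = 0.077568.
Hence σ₀² = 1/0.077568 ≈ 12.9.

σ₀² = 12.9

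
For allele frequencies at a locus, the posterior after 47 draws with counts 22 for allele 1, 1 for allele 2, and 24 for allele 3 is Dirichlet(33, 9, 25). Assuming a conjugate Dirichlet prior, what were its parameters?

Dirichlet(11, 8, 1)

For a Dirichlet(α) prior with multinomial counts c, the posterior is Dirichlet(α + c) componentwise.
Subtract each count from the matching posterior parameter: 33−22=11, 9−1=8, 25−24=1.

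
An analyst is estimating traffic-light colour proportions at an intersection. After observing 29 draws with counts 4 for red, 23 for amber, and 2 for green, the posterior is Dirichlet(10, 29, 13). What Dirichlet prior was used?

Dirichlet(6, 6, 11)

For a Dirichlet(α) prior with multinomial counts c, the posterior is Dirichlet(α + c) componentwise.
Subtract each count from the matching posterior parameter: 10−4=6, 29−23=6, 13−2=11.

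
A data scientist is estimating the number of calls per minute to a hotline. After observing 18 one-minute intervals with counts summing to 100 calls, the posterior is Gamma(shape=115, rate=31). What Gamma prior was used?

Gamma(shape=15, rate=13)

Gamma–Poisson conjugacy: posterior shape = α + Σxᵢ, posterior rate = β + n.
So α = 115 − 100 = 15 and β = 31 − 18 = 13.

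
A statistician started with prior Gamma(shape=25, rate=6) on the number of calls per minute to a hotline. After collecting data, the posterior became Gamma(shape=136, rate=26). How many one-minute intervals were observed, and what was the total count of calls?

Gamma–Poisson conjugacy: posterior shape = α + Σxᵢ, posterior rate = β + n.
Matching: Σxᵢ = 136 − 25 = 111 and n = 26 − 6 = 20.

n = 20 one-minute intervals with total 111 calls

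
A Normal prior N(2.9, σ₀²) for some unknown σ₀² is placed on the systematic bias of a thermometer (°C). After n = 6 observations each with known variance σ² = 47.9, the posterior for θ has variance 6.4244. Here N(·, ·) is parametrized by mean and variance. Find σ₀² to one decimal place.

For the Normal–Normal model with known σ², precisions add: τ_n = τ₀ + n/σ².
So 1/σ₀² = 1/6.4244 − 6/47.9 = 0.155657 − 0.125261 = 0.030396.
Hence σ₀² = 1/0.030396 ≈ 32.9.

σ₀² = 32.9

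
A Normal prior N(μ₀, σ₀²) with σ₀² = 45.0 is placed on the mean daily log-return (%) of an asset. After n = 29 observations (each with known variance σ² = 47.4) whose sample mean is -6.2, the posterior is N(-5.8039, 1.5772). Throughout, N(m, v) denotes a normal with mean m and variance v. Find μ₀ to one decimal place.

μ₀ = 5.1

The posterior mean is a precision-weighted average: μ_n = (τ₀μ₀ + τ_data·x̄)/(τ₀+τ_data), with τ₀=1/σ₀² and τ_data=n/σ².
Here τ₀ = 1/45.0 = 0.022222 and τ_data = 29/47.4 = 0.611814, so τ_n = 0.634036.
Rearranging for μ₀: μ₀ = (μ_n·τ_n − τ_data·x̄)/τ₀ = (-5.8039·0.634036 − 0.611814·-6.2) / 0.022222 = 0.113365/0.022222 ≈ 5.1.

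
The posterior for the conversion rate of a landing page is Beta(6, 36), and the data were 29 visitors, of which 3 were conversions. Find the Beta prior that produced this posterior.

Beta is conjugate to the binomial likelihood: posterior = Beta(a+s, b+f).
So a = 6 − 3 = 3 and b = 36 − 26 = 10.

Beta(3, 10)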